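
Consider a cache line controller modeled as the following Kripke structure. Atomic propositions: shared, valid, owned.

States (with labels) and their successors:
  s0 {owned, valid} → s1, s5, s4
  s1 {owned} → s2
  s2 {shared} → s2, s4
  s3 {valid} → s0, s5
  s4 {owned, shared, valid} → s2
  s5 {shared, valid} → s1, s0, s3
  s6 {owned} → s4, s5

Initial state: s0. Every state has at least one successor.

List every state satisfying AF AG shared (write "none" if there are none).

States satisfying AG shared: {s2, s4}.
States satisfying AF AG shared: {s1, s2, s4}.

{s1, s2, s4}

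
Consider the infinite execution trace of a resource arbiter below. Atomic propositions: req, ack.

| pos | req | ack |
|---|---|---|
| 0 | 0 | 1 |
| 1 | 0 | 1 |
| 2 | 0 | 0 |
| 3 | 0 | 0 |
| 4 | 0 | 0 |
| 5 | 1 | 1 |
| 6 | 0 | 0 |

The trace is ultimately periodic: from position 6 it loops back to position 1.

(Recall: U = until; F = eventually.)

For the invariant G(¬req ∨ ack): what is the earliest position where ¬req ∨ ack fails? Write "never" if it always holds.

never

¬req ∨ ack holds at every position 0..6, and those are all the positions the trace ever visits, so the invariant G(¬req ∨ ack) is never violated.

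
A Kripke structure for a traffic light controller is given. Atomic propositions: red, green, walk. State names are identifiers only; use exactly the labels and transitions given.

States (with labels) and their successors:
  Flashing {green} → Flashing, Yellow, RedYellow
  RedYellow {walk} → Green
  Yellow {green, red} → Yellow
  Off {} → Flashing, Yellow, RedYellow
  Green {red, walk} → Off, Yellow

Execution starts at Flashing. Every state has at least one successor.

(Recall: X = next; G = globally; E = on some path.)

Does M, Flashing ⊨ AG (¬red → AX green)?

States satisfying ¬red → AX green: {Yellow, Green}.
States satisfying AG (¬red → AX green): {Yellow}.
Flashing is reachable from Flashing and violates ¬red → AX green, so AG fails at Flashing.
Flashing ∉ Sat(AG (¬red → AX green)).

Does not hold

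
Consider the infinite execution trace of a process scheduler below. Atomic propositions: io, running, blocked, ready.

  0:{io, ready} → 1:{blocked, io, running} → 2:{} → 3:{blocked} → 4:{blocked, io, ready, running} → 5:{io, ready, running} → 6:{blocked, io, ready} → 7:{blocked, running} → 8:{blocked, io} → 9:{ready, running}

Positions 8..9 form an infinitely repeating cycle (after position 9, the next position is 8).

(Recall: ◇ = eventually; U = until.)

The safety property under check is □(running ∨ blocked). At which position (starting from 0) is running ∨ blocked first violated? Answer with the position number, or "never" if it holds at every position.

At position 0 the labels are {io, ready}, so running ∨ blocked is false there. This is the first violation.

0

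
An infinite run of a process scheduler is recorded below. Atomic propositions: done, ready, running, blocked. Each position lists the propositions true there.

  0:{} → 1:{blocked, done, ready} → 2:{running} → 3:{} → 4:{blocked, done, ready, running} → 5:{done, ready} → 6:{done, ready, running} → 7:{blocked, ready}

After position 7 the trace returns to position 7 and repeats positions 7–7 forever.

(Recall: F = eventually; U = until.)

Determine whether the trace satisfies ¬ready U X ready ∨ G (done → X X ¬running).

Walking from position 0: X ready first holds at position 0, and ¬ready holds at every earlier position along the way, so ¬ready U X ready holds.
done → X X ¬running must hold at every position from 0 onward. It fails at position 4, so G (done → X X ¬running) is false.
Positions where done holds: 1, 4, 5, 6.
Check X X ¬running at each: 1→ok, 4→fails, 5→ok, 6→ok.
At position 0: ¬ready U X ready is true; G (done → X X ¬running) is false; so ¬ready U X ready ∨ G (done → X X ¬running) is true.

Yes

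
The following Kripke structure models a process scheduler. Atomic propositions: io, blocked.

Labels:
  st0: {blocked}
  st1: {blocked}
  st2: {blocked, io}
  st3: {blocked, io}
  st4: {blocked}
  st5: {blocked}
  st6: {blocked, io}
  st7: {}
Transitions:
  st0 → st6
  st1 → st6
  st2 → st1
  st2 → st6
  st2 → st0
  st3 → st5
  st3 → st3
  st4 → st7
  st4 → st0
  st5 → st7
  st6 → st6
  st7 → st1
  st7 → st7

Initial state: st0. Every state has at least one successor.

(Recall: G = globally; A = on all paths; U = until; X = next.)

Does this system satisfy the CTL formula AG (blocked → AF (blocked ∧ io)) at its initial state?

Yes

States satisfying blocked → AF (blocked ∧ io): {st0, st1, st2, st3, st6, st7}.
States satisfying AG (blocked → AF (blocked ∧ io)): {st0, st1, st2, st6, st7}.
Every state reachable from st0 satisfies blocked → AF (blocked ∧ io).
st0 ∈ Sat(AG (blocked → AF (blocked ∧ io))).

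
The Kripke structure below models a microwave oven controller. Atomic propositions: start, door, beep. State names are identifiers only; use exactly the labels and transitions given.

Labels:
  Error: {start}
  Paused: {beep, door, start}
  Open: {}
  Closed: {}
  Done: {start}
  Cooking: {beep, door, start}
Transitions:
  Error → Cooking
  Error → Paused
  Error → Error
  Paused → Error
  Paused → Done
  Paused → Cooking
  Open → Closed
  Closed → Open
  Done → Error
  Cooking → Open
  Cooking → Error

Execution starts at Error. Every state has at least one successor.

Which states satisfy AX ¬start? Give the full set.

{Open, Closed}

States satisfying ¬start: {Open, Closed}.
States satisfying AX ¬start: {Open, Closed}.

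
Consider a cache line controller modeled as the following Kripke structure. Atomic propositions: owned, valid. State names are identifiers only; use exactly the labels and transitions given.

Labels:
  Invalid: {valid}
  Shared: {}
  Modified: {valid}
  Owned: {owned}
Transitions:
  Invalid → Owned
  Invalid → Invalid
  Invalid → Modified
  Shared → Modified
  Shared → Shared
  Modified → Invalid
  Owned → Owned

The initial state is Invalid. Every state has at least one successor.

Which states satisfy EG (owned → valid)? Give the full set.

States satisfying owned → valid: {Invalid, Shared, Modified}.
States satisfying EG (owned → valid): {Invalid, Shared, Modified}.

{Invalid, Shared, Modified}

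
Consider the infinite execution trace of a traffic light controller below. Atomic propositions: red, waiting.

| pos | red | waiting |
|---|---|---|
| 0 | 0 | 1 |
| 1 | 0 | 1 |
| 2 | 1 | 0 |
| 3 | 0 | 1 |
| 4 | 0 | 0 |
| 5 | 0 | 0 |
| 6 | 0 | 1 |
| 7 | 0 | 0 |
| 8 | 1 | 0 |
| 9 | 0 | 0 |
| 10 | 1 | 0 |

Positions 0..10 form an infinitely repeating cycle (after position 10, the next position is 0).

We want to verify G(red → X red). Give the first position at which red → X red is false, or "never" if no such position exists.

2

Check red → X red at each position in order: 0 ✓, 1 ✓.
At position 2 the labels are {red} and the next position 3 has {waiting}, so red → X red is false there. This is the first violation.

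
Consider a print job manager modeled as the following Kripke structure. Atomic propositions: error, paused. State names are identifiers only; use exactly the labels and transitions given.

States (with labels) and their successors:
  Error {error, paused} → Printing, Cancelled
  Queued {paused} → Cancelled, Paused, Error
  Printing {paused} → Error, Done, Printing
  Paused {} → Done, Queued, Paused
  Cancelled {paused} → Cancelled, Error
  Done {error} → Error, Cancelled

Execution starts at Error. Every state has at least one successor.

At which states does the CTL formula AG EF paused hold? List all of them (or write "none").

States satisfying EF paused: {Error, Queued, Printing, Paused, Cancelled, Done}.
States satisfying AG EF paused: {Error, Queued, Printing, Paused, Cancelled, Done}.

{Error, Queued, Printing, Paused, Cancelled, Done}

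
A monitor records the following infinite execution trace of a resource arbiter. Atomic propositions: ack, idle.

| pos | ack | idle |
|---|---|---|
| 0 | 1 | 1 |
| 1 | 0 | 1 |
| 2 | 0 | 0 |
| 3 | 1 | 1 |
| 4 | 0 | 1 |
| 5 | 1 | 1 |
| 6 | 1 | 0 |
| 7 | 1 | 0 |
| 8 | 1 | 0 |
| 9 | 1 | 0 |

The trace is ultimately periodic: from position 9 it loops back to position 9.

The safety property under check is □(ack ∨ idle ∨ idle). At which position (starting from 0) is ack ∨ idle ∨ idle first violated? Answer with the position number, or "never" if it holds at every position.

Check ack ∨ idle ∨ idle at each position in order: 0 ✓, 1 ✓.
At position 2 the labels are {}, so ack ∨ idle ∨ idle is false there. This is the first violation.

2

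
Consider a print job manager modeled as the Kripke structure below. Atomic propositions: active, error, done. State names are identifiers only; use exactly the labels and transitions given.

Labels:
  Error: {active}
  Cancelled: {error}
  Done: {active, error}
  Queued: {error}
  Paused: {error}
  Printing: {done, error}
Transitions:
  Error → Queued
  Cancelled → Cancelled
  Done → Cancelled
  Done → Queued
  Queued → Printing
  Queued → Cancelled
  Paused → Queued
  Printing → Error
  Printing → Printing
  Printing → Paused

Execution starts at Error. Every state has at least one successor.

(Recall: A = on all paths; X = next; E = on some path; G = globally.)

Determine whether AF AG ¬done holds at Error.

States satisfying AG ¬done: {Cancelled}.
States satisfying AF AG ¬done: {Cancelled}.
There is a path from Error along which AG ¬done never holds.
Error ∉ Sat(AF AG ¬done).

No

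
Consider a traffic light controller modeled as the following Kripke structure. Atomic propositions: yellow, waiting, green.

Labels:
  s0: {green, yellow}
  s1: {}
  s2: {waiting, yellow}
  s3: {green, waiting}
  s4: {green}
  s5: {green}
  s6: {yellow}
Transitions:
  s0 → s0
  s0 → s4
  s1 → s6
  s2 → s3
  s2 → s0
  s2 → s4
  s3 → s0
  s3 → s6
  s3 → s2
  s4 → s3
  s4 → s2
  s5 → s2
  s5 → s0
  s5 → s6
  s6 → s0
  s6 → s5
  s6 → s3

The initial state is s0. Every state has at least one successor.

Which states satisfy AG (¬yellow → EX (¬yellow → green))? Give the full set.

States satisfying ¬yellow → EX (¬yellow → green): {s0, s1, s2, s3, s4, s5, s6}.
States satisfying AG (¬yellow → EX (¬yellow → green)): {s0, s1, s2, s3, s4, s5, s6}.

{s0, s1, s2, s3, s4, s5, s6}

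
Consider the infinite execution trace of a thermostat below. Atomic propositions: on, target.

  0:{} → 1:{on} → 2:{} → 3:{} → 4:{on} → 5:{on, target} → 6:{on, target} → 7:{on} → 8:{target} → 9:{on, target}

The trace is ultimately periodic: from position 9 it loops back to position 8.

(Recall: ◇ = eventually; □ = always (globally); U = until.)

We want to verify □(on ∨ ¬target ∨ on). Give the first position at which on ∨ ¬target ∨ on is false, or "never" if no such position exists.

Check on ∨ ¬target ∨ on at each position in order: 0 ✓, 1 ✓, 2 ✓, 3 ✓, 4 ✓, 5 ✓, 6 ✓, 7 ✓.
At position 8 the labels are {target}, so on ∨ ¬target ∨ on is false there. This is the first violation.

8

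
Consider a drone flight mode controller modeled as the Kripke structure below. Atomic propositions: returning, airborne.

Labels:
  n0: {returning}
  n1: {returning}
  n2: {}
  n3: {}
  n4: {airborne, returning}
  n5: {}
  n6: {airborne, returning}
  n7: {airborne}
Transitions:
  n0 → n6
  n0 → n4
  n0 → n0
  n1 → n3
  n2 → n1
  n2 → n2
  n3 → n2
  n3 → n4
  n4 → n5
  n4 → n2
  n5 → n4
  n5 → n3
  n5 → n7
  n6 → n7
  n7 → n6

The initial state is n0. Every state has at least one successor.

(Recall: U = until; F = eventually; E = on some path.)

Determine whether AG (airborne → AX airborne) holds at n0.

States satisfying airborne → AX airborne: {n0, n1, n2, n3, n5, n6, n7}.
States satisfying AG (airborne → AX airborne): {n6, n7}.
n4 is reachable from n0 and violates airborne → AX airborne, so AG fails at n0.
n0 ∉ Sat(AG (airborne → AX airborne)).

Violated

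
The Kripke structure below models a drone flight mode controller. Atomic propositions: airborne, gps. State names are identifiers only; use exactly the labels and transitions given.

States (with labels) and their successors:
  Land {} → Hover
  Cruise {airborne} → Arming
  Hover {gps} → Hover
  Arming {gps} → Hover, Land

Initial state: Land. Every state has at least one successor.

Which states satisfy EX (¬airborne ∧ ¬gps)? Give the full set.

States satisfying ¬airborne ∧ ¬gps: {Land}.
States satisfying EX (¬airborne ∧ ¬gps): {Arming}.

{Arming}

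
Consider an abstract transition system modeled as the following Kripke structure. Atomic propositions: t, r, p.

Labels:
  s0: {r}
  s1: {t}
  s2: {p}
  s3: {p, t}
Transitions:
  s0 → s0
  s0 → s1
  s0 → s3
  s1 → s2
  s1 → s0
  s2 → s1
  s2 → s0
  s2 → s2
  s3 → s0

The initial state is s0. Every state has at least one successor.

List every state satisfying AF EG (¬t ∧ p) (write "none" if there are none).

States satisfying EG (¬t ∧ p): {s2}.
States satisfying AF EG (¬t ∧ p): {s2}.

{s2}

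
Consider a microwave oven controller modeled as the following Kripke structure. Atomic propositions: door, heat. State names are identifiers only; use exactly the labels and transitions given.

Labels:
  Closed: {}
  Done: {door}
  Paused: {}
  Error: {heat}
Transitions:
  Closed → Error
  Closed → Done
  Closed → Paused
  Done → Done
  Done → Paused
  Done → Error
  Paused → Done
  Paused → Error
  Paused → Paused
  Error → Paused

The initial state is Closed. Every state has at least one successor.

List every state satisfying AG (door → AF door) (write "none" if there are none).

{Closed, Done, Paused, Error}

States satisfying door → AF door: {Closed, Done, Paused, Error}.
States satisfying AG (door → AF door): {Closed, Done, Paused, Error}.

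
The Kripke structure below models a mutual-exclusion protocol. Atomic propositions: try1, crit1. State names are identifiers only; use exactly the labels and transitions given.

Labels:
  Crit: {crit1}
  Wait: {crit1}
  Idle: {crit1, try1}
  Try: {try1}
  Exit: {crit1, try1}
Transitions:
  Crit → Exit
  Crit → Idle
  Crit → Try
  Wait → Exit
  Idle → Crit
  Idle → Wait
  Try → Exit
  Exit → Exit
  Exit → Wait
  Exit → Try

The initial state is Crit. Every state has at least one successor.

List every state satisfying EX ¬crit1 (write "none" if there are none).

{Crit, Exit}

States satisfying ¬crit1: {Try}.
States satisfying EX ¬crit1: {Crit, Exit}.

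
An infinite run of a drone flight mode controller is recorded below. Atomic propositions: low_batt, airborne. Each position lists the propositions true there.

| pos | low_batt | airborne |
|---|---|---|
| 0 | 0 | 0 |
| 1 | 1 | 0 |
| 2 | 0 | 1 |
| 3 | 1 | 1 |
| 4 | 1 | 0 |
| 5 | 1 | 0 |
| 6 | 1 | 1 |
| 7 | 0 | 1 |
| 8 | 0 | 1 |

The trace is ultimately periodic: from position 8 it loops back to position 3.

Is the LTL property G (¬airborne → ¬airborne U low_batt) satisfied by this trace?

¬airborne → ¬airborne U low_batt holds at every position 0..8, and those are all positions ever visited, so G (¬airborne → ¬airborne U low_batt) holds.
Positions where ¬airborne holds: 0, 1, 4, 5.
Check ¬airborne U low_batt at each: 0→ok, 1→ok, 4→ok, 5→ok.

Yes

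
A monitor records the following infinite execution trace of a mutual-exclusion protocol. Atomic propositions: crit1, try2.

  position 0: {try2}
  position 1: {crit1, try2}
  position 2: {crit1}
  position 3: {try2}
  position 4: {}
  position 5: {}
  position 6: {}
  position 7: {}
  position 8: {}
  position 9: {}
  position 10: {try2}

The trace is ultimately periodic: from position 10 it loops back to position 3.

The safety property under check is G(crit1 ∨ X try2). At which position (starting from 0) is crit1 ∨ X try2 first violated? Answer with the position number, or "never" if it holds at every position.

Check crit1 ∨ X try2 at each position in order: 0 ✓, 1 ✓, 2 ✓.
At position 3 the labels are {try2} and the next position 4 has {}, so crit1 ∨ X try2 is false there. This is the first violation.

3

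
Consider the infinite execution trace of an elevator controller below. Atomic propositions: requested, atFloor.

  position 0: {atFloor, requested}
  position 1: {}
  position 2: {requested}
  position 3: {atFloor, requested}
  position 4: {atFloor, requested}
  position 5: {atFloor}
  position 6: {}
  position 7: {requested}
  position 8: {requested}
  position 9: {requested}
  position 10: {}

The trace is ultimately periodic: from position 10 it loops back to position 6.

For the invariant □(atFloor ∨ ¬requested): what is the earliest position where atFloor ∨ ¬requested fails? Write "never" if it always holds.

Check atFloor ∨ ¬requested at each position in order: 0 ✓, 1 ✓.
At position 2 the labels are {requested}, so atFloor ∨ ¬requested is false there. This is the first violation.

2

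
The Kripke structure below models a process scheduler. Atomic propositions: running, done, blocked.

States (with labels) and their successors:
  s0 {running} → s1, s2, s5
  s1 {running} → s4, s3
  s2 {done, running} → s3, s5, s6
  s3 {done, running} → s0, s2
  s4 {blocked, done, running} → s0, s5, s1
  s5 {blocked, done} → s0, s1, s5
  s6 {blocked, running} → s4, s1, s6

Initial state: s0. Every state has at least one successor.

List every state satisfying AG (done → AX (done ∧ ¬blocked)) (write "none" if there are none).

States satisfying done → AX (done ∧ ¬blocked): {s0, s1, s6}.
States satisfying AG (done → AX (done ∧ ¬blocked)): ∅.

none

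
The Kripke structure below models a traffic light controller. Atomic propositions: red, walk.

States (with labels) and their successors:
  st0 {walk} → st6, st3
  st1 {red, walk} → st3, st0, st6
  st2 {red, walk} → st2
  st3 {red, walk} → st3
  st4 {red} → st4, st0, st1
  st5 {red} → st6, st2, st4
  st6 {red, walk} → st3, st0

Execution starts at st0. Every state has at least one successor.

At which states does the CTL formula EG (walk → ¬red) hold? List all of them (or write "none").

{st4, st5}

States satisfying walk → ¬red: {st0, st4, st5}.
States satisfying EG (walk → ¬red): {st4, st5}.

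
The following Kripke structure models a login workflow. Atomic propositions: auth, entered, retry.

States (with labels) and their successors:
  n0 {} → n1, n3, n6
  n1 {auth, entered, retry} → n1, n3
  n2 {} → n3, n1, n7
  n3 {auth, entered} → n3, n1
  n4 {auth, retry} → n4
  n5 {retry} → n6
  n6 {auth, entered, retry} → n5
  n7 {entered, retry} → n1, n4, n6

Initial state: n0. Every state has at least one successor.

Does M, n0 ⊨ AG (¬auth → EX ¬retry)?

States satisfying ¬auth → EX ¬retry: {n0, n1, n2, n3, n4, n6}.
States satisfying AG (¬auth → EX ¬retry): {n1, n3, n4}.
n5 is reachable from n0 and violates ¬auth → EX ¬retry, so AG fails at n0.
n0 ∉ Sat(AG (¬auth → EX ¬retry)).

Does not hold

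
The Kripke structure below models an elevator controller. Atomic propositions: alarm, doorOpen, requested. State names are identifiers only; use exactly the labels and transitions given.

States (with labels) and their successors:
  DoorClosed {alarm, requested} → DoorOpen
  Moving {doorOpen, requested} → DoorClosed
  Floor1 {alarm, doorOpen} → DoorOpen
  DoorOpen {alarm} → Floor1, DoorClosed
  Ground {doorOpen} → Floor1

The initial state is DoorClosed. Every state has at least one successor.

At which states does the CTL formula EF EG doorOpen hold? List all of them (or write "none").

none

States satisfying EG doorOpen: ∅.
States satisfying EF EG doorOpen: ∅.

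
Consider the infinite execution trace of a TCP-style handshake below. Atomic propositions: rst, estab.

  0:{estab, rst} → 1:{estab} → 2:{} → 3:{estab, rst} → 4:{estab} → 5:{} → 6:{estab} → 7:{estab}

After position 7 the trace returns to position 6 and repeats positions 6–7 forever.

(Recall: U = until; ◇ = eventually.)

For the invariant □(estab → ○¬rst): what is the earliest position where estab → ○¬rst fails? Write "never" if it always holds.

never

estab → ○¬rst holds at every position 0..7, and those are all the positions the trace ever visits, so the invariant □(estab → ○¬rst) is never violated.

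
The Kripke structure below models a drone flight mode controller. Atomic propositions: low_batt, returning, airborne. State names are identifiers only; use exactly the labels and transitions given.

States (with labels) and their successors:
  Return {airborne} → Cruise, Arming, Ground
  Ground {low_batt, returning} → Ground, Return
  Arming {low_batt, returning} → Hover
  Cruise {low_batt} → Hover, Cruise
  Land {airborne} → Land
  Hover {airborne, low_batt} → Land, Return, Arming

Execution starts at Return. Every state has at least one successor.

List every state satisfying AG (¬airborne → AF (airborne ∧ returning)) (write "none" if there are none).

States satisfying ¬airborne → AF (airborne ∧ returning): {Return, Land, Hover}.
States satisfying AG (¬airborne → AF (airborne ∧ returning)): {Land}.

{Land}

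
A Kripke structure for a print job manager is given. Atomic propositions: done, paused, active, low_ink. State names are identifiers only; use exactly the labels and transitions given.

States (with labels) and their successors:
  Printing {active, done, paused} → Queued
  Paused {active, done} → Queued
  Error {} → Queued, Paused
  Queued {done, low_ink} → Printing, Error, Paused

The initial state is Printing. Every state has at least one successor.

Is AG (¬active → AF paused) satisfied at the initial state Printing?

States satisfying ¬active → AF paused: {Printing, Paused}.
States satisfying AG (¬active → AF paused): ∅.
Error is reachable from Printing and violates ¬active → AF paused, so AG fails at Printing.
Printing ∉ Sat(AG (¬active → AF paused)).

Does not hold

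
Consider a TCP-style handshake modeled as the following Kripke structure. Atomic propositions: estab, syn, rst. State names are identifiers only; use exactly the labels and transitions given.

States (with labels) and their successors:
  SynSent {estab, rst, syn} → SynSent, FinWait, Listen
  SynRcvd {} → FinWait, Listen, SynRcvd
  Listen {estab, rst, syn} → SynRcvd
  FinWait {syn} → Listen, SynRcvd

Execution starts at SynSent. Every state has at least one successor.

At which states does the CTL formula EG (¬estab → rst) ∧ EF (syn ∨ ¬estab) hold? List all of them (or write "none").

States satisfying ¬estab → rst: {SynSent, Listen}.
States satisfying EG (¬estab → rst): {SynSent}.
States satisfying syn ∨ ¬estab: {SynSent, SynRcvd, Listen, FinWait}.
States satisfying EF (syn ∨ ¬estab): {SynSent, SynRcvd, Listen, FinWait}.
States satisfying EG (¬estab → rst) ∧ EF (syn ∨ ¬estab): {SynSent}.

{SynSent}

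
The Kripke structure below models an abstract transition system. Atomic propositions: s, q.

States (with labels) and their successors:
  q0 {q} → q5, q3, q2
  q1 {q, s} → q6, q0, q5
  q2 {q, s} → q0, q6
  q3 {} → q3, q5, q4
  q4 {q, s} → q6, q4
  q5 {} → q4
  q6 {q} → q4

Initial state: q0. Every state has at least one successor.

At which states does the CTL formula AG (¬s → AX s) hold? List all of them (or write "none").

{q4, q5, q6}

States satisfying ¬s → AX s: {q1, q2, q4, q5, q6}.
States satisfying AG (¬s → AX s): {q4, q5, q6}.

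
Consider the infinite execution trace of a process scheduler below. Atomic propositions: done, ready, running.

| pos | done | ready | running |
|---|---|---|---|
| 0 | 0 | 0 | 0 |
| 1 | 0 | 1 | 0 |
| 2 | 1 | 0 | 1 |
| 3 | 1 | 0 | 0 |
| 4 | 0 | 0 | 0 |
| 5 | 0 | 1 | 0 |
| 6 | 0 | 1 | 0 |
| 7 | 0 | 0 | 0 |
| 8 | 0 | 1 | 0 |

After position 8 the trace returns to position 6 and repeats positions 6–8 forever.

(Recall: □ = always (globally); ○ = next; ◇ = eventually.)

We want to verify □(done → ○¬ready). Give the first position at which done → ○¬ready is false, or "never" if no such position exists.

done → ○¬ready holds at every position 0..8, and those are all the positions the trace ever visits, so the invariant □(done → ○¬ready) is never violated.

never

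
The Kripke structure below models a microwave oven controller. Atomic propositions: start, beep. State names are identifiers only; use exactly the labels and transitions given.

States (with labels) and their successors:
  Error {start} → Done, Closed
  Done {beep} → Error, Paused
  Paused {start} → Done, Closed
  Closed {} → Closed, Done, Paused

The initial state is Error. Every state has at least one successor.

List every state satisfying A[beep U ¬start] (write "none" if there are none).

{Done, Closed}

States satisfying beep: {Done}.
States satisfying ¬start: {Done, Closed}.
States satisfying A[beep U ¬start]: {Done, Closed}.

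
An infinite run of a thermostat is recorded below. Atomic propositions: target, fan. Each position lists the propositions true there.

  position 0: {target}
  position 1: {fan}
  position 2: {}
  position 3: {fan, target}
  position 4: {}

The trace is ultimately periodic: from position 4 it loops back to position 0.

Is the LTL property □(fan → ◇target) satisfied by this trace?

Yes

fan → ◇target holds at every position 0..4, and those are all positions ever visited, so □(fan → ◇target) holds.
Positions where fan holds: 1, 3.
Check ◇target at each: 1→ok, 3→ok.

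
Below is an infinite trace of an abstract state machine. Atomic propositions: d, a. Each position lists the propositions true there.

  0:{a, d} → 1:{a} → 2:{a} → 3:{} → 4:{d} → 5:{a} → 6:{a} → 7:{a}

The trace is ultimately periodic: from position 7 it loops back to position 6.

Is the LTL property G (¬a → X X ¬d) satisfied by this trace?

Satisfied

¬a → X X ¬d holds at every position 0..7, and those are all positions ever visited, so G (¬a → X X ¬d) holds.
Positions where ¬a holds: 3, 4.
Check X X ¬d at each: 3→ok, 4→ok.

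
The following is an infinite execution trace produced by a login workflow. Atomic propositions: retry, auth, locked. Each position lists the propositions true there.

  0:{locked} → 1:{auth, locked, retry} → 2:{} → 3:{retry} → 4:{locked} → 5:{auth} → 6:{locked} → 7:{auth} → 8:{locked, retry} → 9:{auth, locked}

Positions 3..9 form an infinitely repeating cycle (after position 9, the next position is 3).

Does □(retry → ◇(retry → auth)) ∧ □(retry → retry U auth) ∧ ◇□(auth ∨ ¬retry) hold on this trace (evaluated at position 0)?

Violated

□(auth ∨ ¬retry) is false at every position 0..9, so it never becomes true and ◇□(auth ∨ ¬retry) fails.
At position 0: □(retry → ◇(retry → auth)) ∧ □(retry → retry U auth) is false; ◇□(auth ∨ ¬retry) is false; so □(retry → ◇(retry → auth)) ∧ □(retry → retry U auth) ∧ ◇□(auth ∨ ¬retry) is false.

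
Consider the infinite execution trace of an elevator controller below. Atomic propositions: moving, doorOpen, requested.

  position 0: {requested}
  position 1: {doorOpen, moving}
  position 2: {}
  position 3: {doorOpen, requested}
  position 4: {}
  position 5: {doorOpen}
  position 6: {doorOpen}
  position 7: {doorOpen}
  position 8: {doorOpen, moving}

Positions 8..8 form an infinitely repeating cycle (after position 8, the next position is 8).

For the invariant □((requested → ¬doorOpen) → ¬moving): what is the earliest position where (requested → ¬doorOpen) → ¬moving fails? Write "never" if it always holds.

1

Check (requested → ¬doorOpen) → ¬moving at each position in order: 0 ✓.
At position 1 the labels are {doorOpen, moving}, so (requested → ¬doorOpen) → ¬moving is false there. This is the first violation.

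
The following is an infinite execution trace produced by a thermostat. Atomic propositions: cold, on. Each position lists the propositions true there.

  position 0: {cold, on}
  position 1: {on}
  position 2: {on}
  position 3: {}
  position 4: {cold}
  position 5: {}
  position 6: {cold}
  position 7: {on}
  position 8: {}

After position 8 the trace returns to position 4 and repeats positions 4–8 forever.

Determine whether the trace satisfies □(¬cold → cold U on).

Violated

¬cold → cold U on must hold at every position from 0 onward. It fails at position 3, so □(¬cold → cold U on) is false.
Positions where ¬cold holds: 1, 2, 3, 5, 7, 8.
Check cold U on at each: 1→ok, 2→ok, 3→fails, 5→fails, 7→ok, 8→fails.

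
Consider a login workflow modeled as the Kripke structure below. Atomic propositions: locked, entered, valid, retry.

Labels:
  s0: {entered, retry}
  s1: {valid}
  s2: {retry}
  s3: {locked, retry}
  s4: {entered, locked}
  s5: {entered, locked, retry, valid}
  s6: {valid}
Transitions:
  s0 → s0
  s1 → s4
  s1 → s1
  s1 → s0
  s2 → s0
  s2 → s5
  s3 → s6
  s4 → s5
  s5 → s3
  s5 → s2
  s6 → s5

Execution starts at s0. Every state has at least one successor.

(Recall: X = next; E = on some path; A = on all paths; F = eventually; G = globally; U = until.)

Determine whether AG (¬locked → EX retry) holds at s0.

Holds

States satisfying ¬locked → EX retry: {s0, s1, s2, s3, s4, s5, s6}.
States satisfying AG (¬locked → EX retry): {s0, s1, s2, s3, s4, s5, s6}.
Every state reachable from s0 satisfies ¬locked → EX retry.
s0 ∈ Sat(AG (¬locked → EX retry)).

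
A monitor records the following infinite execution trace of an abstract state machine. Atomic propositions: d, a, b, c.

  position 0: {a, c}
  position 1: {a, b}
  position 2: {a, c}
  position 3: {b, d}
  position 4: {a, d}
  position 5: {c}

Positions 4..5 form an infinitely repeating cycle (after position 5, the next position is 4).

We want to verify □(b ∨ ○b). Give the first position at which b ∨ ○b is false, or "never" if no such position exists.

Check b ∨ ○b at each position in order: 0 ✓, 1 ✓, 2 ✓, 3 ✓.
At position 4 the labels are {a, d} and the next position 5 has {c}, so b ∨ ○b is false there. This is the first violation.

4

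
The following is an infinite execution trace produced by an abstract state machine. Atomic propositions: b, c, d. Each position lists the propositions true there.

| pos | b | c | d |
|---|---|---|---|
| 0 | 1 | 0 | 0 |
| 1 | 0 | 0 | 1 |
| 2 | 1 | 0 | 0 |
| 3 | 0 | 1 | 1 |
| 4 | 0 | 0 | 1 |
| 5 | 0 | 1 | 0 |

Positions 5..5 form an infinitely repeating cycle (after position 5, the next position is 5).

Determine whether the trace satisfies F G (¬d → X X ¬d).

Holds

G (¬d → X X ¬d) holds at position 3, which is reachable from 0, so F G (¬d → X X ¬d) holds.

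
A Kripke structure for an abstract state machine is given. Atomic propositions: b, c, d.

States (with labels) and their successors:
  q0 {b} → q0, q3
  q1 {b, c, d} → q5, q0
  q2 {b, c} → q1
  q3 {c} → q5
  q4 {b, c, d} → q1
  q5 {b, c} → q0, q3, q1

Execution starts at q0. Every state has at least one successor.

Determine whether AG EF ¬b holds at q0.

States satisfying EF ¬b: {q0, q1, q2, q3, q4, q5}.
States satisfying AG EF ¬b: {q0, q1, q2, q3, q4, q5}.
Every state reachable from q0 satisfies EF ¬b.
q0 ∈ Sat(AG EF ¬b).

Yes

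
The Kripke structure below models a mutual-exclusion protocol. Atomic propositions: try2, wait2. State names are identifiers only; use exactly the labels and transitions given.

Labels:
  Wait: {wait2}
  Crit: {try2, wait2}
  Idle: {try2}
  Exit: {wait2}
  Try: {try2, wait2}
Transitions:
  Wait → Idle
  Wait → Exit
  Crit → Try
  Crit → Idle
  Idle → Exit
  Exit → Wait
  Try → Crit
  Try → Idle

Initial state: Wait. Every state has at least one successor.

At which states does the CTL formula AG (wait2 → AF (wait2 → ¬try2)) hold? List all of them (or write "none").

States satisfying wait2 → AF (wait2 → ¬try2): {Wait, Idle, Exit}.
States satisfying AG (wait2 → AF (wait2 → ¬try2)): {Wait, Idle, Exit}.

{Wait, Idle, Exit}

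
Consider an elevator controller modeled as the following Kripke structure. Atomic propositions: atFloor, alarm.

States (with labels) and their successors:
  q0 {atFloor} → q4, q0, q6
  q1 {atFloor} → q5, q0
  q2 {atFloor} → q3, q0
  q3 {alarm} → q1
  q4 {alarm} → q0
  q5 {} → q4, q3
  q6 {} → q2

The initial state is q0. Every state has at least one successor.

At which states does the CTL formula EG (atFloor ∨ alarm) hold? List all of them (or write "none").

{q0, q1, q2, q3, q4}

States satisfying atFloor ∨ alarm: {q0, q1, q2, q3, q4}.
States satisfying EG (atFloor ∨ alarm): {q0, q1, q2, q3, q4}.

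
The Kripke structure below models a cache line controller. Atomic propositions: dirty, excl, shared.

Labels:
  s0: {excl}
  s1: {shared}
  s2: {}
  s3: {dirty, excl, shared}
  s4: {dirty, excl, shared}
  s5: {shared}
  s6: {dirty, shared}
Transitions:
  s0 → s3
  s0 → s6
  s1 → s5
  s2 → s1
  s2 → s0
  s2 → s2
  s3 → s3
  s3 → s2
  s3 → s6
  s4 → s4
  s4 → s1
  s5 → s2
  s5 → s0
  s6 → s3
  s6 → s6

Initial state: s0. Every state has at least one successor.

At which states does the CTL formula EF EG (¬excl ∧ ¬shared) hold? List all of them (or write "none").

States satisfying EG (¬excl ∧ ¬shared): {s2}.
States satisfying EF EG (¬excl ∧ ¬shared): {s0, s1, s2, s3, s4, s5, s6}.

{s0, s1, s2, s3, s4, s5, s6}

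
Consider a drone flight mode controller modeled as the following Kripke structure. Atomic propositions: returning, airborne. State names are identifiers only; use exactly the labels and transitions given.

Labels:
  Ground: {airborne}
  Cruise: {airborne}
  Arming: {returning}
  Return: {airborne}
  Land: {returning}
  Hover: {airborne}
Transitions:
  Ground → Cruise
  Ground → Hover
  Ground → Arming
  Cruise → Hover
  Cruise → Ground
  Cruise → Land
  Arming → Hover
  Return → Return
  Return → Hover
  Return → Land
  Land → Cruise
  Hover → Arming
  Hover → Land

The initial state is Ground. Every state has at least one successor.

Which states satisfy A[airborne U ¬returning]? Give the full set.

States satisfying airborne: {Ground, Cruise, Return, Hover}.
States satisfying ¬returning: {Ground, Cruise, Return, Hover}.
States satisfying A[airborne U ¬returning]: {Ground, Cruise, Return, Hover}.

{Ground, Cruise, Return, Hover}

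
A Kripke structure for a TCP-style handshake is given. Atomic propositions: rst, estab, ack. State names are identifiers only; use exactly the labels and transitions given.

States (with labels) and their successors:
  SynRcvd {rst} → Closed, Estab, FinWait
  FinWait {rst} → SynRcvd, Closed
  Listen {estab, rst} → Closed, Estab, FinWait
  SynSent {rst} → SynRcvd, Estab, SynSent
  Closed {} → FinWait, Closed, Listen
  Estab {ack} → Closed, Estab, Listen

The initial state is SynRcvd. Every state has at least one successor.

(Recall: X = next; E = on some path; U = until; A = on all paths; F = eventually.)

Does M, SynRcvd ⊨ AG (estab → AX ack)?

Violated

States satisfying estab → AX ack: {SynRcvd, FinWait, SynSent, Closed, Estab}.
States satisfying AG (estab → AX ack): ∅.
Listen is reachable from SynRcvd and violates estab → AX ack, so AG fails at SynRcvd.
SynRcvd ∉ Sat(AG (estab → AX ack)).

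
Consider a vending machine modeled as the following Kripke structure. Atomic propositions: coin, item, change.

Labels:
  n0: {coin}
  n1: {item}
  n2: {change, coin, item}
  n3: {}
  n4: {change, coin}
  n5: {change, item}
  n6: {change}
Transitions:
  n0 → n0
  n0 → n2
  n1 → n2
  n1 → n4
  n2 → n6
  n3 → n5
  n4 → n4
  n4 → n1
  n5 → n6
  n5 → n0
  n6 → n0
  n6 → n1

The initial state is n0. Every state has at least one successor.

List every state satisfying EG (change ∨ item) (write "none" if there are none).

{n1, n2, n4, n5, n6}

States satisfying change ∨ item: {n1, n2, n4, n5, n6}.
States satisfying EG (change ∨ item): {n1, n2, n4, n5, n6}.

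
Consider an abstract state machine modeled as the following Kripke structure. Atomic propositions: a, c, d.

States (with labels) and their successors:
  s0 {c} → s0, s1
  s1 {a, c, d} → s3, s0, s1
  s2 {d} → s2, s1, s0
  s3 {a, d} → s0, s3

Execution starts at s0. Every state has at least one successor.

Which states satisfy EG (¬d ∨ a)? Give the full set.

States satisfying ¬d ∨ a: {s0, s1, s3}.
States satisfying EG (¬d ∨ a): {s0, s1, s3}.

{s0, s1, s3}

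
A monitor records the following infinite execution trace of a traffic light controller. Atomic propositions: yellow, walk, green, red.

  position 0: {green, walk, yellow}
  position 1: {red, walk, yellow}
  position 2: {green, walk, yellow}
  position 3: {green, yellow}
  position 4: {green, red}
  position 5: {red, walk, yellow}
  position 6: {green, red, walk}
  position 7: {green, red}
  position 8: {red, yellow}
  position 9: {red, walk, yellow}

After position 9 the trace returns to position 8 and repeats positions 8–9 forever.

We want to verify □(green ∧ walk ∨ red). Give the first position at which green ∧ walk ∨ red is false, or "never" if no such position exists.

Check green ∧ walk ∨ red at each position in order: 0 ✓, 1 ✓, 2 ✓.
At position 3 the labels are {green, yellow}, so green ∧ walk ∨ red is false there. This is the first violation.

3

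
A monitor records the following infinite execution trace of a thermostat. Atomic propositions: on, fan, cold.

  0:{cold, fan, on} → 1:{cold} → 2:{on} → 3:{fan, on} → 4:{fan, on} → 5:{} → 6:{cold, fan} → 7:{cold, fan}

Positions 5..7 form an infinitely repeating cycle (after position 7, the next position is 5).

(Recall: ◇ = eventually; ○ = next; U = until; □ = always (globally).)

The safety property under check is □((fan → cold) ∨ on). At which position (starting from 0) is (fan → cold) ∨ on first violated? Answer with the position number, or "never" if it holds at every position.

never

(fan → cold) ∨ on holds at every position 0..7, and those are all the positions the trace ever visits, so the invariant □((fan → cold) ∨ on) is never violated.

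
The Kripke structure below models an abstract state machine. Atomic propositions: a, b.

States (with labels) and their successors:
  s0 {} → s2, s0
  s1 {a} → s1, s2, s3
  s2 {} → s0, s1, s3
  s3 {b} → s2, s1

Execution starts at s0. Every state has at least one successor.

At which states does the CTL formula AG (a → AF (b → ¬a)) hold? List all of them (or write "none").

{s0, s1, s2, s3}

States satisfying a → AF (b → ¬a): {s0, s1, s2, s3}.
States satisfying AG (a → AF (b → ¬a)): {s0, s1, s2, s3}.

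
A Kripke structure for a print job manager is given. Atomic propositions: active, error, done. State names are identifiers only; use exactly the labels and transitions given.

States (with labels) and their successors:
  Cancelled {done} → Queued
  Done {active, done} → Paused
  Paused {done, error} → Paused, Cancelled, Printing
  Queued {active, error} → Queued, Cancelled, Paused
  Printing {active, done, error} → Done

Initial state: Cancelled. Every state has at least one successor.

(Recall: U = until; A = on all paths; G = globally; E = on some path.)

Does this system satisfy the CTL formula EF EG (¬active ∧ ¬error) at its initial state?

States satisfying EG (¬active ∧ ¬error): ∅.
States satisfying EF EG (¬active ∧ ¬error): ∅.
No suitable path/successor from Cancelled witnesses the formula.
Cancelled ∉ Sat(EF EG (¬active ∧ ¬error)).

No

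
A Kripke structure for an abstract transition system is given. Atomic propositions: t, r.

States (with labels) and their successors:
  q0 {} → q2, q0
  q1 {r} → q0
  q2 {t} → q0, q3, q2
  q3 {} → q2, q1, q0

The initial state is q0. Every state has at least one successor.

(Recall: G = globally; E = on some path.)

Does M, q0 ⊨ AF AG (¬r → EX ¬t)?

Holds

States satisfying AG (¬r → EX ¬t): {q0, q1, q2, q3}.
States satisfying AF AG (¬r → EX ¬t): {q0, q1, q2, q3}.
q0 ∈ Sat(AF AG (¬r → EX ¬t)).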